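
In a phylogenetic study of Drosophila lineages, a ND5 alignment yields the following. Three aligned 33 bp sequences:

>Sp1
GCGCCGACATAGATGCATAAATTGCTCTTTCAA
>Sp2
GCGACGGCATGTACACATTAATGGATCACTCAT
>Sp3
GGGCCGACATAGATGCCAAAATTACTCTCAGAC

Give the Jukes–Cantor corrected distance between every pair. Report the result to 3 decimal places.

Sp1–Sp2: 12/33 sites differ → p ≈ 0.363636, d = −0.75 ln(1 − 0.484848) = 0.497470 ≈ 0.497.
Sp1–Sp3: 8/33 sites differ → p ≈ 0.242424, d = −0.75 ln(1 − 0.323232) = 0.292820 ≈ 0.293.
Sp2–Sp3: 17/33 sites differ → p ≈ 0.515152, d = −0.75 ln(1 − 0.686869) = 0.870850 ≈ 0.871.

d(Sp1,Sp2) = 0.497, d(Sp1,Sp3) = 0.293, d(Sp2,Sp3) = 0.871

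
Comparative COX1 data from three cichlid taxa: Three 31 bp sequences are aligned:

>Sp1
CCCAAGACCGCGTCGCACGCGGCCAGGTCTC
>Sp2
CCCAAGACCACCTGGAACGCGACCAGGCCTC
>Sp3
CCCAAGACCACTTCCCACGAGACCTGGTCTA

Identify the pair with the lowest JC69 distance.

Sp1 and Sp2

Sp1–Sp2: 6/31 differ, p = 0.194, d = 0.224.
Sp1–Sp3: 7/31 differ, p = 0.226, d = 0.269.
Sp2–Sp3: 8/31 differ, p = 0.258, d = 0.316.
The smallest distance is between Sp1 and Sp2.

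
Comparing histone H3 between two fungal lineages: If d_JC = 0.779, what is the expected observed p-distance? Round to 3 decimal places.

p = (3/4)(1 − e^(−4d/3)) = 0.75 × (1 − e^(-1.038667)) = 0.75 × (1 − 0.353926) = 0.484556.

0.485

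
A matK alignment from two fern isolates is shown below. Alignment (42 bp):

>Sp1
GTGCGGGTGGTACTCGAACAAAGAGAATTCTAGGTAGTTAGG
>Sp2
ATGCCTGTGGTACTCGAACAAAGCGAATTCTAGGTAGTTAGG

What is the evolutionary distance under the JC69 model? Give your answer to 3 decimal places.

The sequences differ at 4 of 42 sites (1, 5, 6, 24), so p = 4/42 ≈ 0.095238.
d = −(3/4) ln(1 − 4p/3) = −0.75 ln(1 − 0.126984) = −0.75 ln(0.873016)
  = −0.75 × (-0.135801) = 0.101851 substitutions/site.

0.102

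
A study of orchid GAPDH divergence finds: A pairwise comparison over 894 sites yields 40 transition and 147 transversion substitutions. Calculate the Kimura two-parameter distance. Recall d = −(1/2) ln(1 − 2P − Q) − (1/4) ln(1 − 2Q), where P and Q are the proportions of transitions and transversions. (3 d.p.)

0.246

P = 40/894 ≈ 0.044743 and Q = 147/894 ≈ 0.16443.
Under the Kimura two-parameter model, d = −½ ln(1 − 2P − Q) − ¼ ln(1 − 2Q).
1 − 2P − Q = 0.746084, giving −½ ln(0.746084) = 0.146459.
1 − 2Q = 0.67114, giving −¼ ln(0.67114) = 0.099694.
d = 0.146459 + 0.099694 = 0.246153.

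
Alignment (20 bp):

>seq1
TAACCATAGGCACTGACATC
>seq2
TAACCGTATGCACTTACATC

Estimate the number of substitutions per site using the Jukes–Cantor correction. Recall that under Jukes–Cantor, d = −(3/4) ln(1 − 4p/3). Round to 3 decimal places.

0.167

The sequences differ at 3 of 20 sites (6, 9, 15), so p = 3/20 = 0.15.
d = −(3/4) ln(1 − 4p/3) = −0.75 ln(1 − 0.2) = −0.75 ln(0.8)
  = −0.75 × (-0.223144) = 0.167358 substitutions/site.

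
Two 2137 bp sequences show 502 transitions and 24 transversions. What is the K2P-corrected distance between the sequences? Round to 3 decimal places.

P = 502/2137 ≈ 0.234909 and Q = 24/2137 ≈ 0.011231.
Under the Kimura two-parameter model, d = −½ ln(1 − 2P − Q) − ¼ ln(1 − 2Q).
1 − 2P − Q = 0.518951, giving −½ ln(0.518951) = 0.327973.
1 − 2Q = 0.977538, giving −¼ ln(0.977538) = 0.005680.
d = 0.327973 + 0.005680 = 0.333653.

0.334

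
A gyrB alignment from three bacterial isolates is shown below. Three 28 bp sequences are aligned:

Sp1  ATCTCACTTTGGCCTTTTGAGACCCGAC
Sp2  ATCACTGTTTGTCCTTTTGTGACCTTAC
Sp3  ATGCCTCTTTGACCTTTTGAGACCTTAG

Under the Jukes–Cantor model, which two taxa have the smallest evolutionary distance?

Sp2 and Sp3

Sp1–Sp2: 7/28 differ, p = 0.250, d = 0.304.
Sp1–Sp3: 7/28 differ, p = 0.250, d = 0.304.
Sp2–Sp3: 6/28 differ, p = 0.214, d = 0.252.
The smallest distance is between Sp2 and Sp3.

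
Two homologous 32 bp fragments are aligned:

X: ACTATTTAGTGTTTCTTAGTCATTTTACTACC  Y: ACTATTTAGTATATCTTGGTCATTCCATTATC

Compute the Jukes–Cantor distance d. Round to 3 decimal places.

The sequences differ at 7 of 32 sites (11, 13, 18, 25, 26, 28, 31), so p = 7/32 = 0.21875.
d = −(3/4) ln(1 − 4p/3) = −0.75 ln(1 − 0.291667) = −0.75 ln(0.708333)
  = −0.75 × (-0.344841) = 0.258631 substitutions/site.

0.259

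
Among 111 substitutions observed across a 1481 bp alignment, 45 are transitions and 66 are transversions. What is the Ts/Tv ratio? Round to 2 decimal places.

0.68

R = 45/66 = 0.681818… ≈ 0.68 (to 2 d.p.).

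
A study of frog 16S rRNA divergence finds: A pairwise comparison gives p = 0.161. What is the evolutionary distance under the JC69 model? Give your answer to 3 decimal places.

d = −(3/4) ln(1 − 4p/3) = −0.75 ln(1 − 0.214667) = −0.75 ln(0.785333)
  = −0.75 × (-0.241647) = 0.181235 substitutions/site.

0.181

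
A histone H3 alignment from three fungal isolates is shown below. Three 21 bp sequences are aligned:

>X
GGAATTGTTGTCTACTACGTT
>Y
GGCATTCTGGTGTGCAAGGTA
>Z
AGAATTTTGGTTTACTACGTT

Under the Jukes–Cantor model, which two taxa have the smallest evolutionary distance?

X and Z

X–Y: 8/21 differ, p = 0.381, d = 0.532.
X–Z: 4/21 differ, p = 0.190, d = 0.220.
Y–Z: 8/21 differ, p = 0.381, d = 0.532.
The smallest distance is between X and Z.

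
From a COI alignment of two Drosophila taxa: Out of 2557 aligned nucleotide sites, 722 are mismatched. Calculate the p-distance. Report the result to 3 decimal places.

0.282

p = 722/2557 = 0.282362… ≈ 0.282 (to 3 d.p.).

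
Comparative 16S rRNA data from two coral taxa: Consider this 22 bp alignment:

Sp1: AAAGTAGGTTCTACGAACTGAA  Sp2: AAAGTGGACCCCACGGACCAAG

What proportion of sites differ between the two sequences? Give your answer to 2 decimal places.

0.41

The sequences differ at 9 of 22 positions (sites 6, 8, 9, 10, 12, 16, 19, 20, 22).
p = 9/22 = 0.409090… ≈ 0.41 (to 2 d.p.).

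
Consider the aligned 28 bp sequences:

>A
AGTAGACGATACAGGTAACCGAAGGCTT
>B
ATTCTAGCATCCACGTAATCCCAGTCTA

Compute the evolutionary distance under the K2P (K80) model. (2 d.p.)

Of 28 sites, 1 differences are transitions and 11 are transversions, so P = 1/28 ≈ 0.035714 and Q = 11/28 ≈ 0.392857.
Under the Kimura two-parameter model, d = −½ ln(1 − 2P − Q) − ¼ ln(1 − 2Q).
1 − 2P − Q = 0.535715, giving −½ ln(0.535715) = 0.312076.
1 − 2Q = 0.214286, giving −¼ ln(0.214286) = 0.385111.
d = 0.312076 + 0.385111 = 0.697187.

0.70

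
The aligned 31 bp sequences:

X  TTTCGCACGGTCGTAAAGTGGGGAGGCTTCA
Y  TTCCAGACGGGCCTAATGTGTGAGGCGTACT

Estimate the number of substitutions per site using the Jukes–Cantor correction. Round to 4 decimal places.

The sequences differ at 13 of 31 sites, so p = 13/31 ≈ 0.419355.
d = −(3/4) ln(1 − 4p/3) = −0.75 ln(1 − 0.55914) = −0.75 ln(0.44086)
  = −0.75 × (-0.819028) = 0.614271 substitutions/site.

0.6143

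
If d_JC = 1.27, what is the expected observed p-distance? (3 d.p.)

p = (3/4)(1 − e^(−4d/3)) = 0.75 × (1 − e^(-1.693333)) = 0.75 × (1 − 0.183906) = 0.612071.

0.612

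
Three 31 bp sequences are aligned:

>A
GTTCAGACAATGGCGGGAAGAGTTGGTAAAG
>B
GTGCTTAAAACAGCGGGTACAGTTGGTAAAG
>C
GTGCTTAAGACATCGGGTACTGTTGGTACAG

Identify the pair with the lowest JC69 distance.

A–B: 8/31 differ, p = 0.258, d = 0.316.
A–C: 12/31 differ, p = 0.387, d = 0.544.
B–C: 4/31 differ, p = 0.129, d = 0.142.
The smallest distance is between B and C.

B and C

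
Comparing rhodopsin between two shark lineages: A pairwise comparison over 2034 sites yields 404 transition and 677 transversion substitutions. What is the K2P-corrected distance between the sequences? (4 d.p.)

P = 404/2034 ≈ 0.198623 and Q = 677/2034 ≈ 0.332842.
Under the Kimura two-parameter model, d = −½ ln(1 − 2P − Q) − ¼ ln(1 − 2Q).
1 − 2P − Q = 0.269912, giving −½ ln(0.269912) = 0.654830.
1 − 2Q = 0.334316, giving −¼ ln(0.334316) = 0.273917.
d = 0.654830 + 0.273917 = 0.928747.

0.9287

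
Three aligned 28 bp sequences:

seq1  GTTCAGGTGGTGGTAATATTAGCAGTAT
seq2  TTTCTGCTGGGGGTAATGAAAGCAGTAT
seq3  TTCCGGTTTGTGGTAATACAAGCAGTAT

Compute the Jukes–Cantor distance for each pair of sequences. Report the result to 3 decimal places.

d(seq1,seq2) = 0.304, d(seq1,seq3) = 0.304, d(seq2,seq3) = 0.304

seq1–seq2: 7/28 sites differ → p = 0.25, d = −0.75 ln(1 − 0.333333) = 0.304098 ≈ 0.304.
seq1–seq3: 7/28 sites differ → p = 0.25, d = −0.75 ln(1 − 0.333333) = 0.304098 ≈ 0.304.
seq2–seq3: 7/28 sites differ → p = 0.25, d = −0.75 ln(1 − 0.333333) = 0.304098 ≈ 0.304.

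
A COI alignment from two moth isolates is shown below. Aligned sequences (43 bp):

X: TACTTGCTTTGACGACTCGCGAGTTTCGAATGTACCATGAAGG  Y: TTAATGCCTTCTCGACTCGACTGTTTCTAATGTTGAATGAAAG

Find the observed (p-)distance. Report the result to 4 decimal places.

The sequences differ at 14 of 43 positions.
p = 14/43 = 0.325581… ≈ 0.3256 (to 4 d.p.).

0.3256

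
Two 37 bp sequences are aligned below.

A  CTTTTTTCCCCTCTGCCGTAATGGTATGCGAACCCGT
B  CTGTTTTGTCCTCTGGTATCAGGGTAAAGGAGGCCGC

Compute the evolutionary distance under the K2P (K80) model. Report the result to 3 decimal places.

0.530

Of 37 sites, 6 differences are transitions and 8 are transversions, so P = 6/37 ≈ 0.162162 and Q = 8/37 ≈ 0.216216.
Under the Kimura two-parameter model, d = −½ ln(1 − 2P − Q) − ¼ ln(1 − 2Q).
1 − 2P − Q = 0.45946, giving −½ ln(0.45946) = 0.388852.
1 − 2Q = 0.567568, giving −¼ ln(0.567568) = 0.141599.
d = 0.388852 + 0.141599 = 0.530451.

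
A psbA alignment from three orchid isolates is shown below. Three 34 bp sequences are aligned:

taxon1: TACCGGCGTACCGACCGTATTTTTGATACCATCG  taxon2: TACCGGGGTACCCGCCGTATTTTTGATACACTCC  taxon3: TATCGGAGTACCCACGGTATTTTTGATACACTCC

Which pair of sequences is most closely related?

taxon2 and taxon3

taxon1–taxon2: 6/34 differ, p = 0.176, d = 0.201.
taxon1–taxon3: 7/34 differ, p = 0.206, d = 0.241.
taxon2–taxon3: 4/34 differ, p = 0.118, d = 0.128.
The smallest distance is between taxon2 and taxon3.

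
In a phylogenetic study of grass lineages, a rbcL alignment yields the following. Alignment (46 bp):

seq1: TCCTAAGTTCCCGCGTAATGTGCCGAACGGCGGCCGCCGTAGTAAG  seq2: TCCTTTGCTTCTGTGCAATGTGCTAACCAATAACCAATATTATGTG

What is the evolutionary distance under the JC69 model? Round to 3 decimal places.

The sequences differ at 23 of 46 sites, so p = 23/46 = 0.5.
d = −(3/4) ln(1 − 4p/3) = −0.75 ln(1 − 0.666667) = −0.75 ln(0.333333)
  = −0.75 × (-1.098613) = 0.823960 substitutions/site.

0.824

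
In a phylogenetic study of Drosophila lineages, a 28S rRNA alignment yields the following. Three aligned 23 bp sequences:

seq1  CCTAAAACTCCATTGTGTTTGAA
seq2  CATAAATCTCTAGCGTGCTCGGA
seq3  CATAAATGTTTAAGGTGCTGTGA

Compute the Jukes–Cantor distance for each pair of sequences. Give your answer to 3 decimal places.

seq1–seq2: 8/23 sites differ → p ≈ 0.347826, d = −0.75 ln(1 − 0.463768) = 0.467391 ≈ 0.467.
seq1–seq3: 11/23 sites differ → p ≈ 0.478261, d = −0.75 ln(1 − 0.637681) = 0.761423 ≈ 0.761.
seq2–seq3: 6/23 sites differ → p ≈ 0.26087, d = −0.75 ln(1 − 0.347827) = 0.320584 ≈ 0.321.

d(seq1,seq2) = 0.467, d(seq1,seq3) = 0.761, d(seq2,seq3) = 0.321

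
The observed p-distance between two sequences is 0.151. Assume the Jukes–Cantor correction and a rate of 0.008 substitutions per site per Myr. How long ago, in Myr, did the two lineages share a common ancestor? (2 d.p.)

10.54

d = −(3/4) ln(1 − 4p/3) = −0.75 ln(1 − 0.201333) = −0.75 ln(0.798667)
  = −0.75 × (-0.224811) = 0.168608 substitutions/site.
Under a molecular clock d = 2μt, so t = d/(2μ) = 0.168608 / (2 × 0.008) = 10.54 Myr.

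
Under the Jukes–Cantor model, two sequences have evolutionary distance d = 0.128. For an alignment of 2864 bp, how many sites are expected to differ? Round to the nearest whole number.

337

Invert JC69: p = (3/4)(1 − e^(−4d/3)) = 0.75 × (1 − e^(-0.170667)) = 0.75 × (1 − 0.843102) = 0.117674.
Expected differing sites = pL ≈ 0.117674 × 2864 = 337.018336 ≈ 337.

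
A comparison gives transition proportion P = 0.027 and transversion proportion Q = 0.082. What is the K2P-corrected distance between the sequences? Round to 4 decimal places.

Under the Kimura two-parameter model, d = −½ ln(1 − 2P − Q) − ¼ ln(1 − 2Q).
1 − 2P − Q = 0.864, giving −½ ln(0.864) = 0.073091.
1 − 2Q = 0.836, giving −¼ ln(0.836) = 0.044782.
d = 0.073091 + 0.044782 = 0.117873.

0.1179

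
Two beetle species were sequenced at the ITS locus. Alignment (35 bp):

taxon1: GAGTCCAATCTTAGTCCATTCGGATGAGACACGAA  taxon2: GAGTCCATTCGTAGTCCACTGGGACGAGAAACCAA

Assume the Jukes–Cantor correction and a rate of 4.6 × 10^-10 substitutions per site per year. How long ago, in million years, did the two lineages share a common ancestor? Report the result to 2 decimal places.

252.84

The sequences differ at 7 of 35 sites (8, 11, 19, 21, 25, 30, 33), so p = 7/35 = 0.2.
d = −(3/4) ln(1 − 4p/3) = −0.75 ln(1 − 0.266667) = −0.75 ln(0.733333)
  = −0.75 × (-0.310155) = 0.232616 substitutions/site.
Under a molecular clock d = 2μt, so t = d/(2μ) = 0.232616 / (2 × 4.6 × 10^-10) = 252.84 million years.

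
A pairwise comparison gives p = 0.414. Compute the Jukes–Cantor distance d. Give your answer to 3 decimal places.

d = −(3/4) ln(1 − 4p/3) = −0.75 ln(1 − 0.552) = −0.75 ln(0.448)
  = −0.75 × (-0.802962) = 0.602222 substitutions/site.

0.602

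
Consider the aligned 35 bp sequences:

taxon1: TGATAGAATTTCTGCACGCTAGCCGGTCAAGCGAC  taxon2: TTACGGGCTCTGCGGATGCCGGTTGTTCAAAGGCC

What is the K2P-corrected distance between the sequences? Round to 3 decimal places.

Of 35 sites, 11 differences are transitions and 7 are transversions, so P = 11/35 ≈ 0.314286 and Q = 7/35 = 0.2.
Under the Kimura two-parameter model, d = −½ ln(1 − 2P − Q) − ¼ ln(1 − 2Q).
1 − 2P − Q = 0.171428, giving −½ ln(0.171428) = 0.881796.
1 − 2Q = 0.6, giving −¼ ln(0.6) = 0.127706.
d = 0.881796 + 0.127706 = 1.009502.

1.010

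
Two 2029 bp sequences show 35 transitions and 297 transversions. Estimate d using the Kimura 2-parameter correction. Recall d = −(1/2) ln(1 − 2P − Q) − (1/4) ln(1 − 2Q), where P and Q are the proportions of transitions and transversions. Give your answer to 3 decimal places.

0.186

P = 35/2029 ≈ 0.01725 and Q = 297/2029 ≈ 0.146378.
Under the Kimura two-parameter model, d = −½ ln(1 − 2P − Q) − ¼ ln(1 − 2Q).
1 − 2P − Q = 0.819122, giving −½ ln(0.819122) = 0.099761.
1 − 2Q = 0.707244, giving −¼ ln(0.707244) = 0.086595.
d = 0.099761 + 0.086595 = 0.186356.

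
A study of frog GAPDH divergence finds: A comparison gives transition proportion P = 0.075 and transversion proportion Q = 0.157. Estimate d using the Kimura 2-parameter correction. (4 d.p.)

0.2776

Under the Kimura two-parameter model, d = −½ ln(1 − 2P − Q) − ¼ ln(1 − 2Q).
1 − 2P − Q = 0.693, giving −½ ln(0.693) = 0.183363.
1 − 2Q = 0.686, giving −¼ ln(0.686) = 0.094219.
d = 0.183363 + 0.094219 = 0.277582.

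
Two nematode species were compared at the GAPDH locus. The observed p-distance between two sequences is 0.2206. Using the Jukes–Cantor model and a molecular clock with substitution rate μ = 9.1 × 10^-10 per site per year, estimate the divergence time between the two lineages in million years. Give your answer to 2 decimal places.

143.54

d = −(3/4) ln(1 − 4p/3) = −0.75 ln(1 − 0.294133) = −0.75 ln(0.705867)
  = −0.75 × (-0.348328) = 0.261246 substitutions/site.
Under a molecular clock d = 2μt, so t = d/(2μ) = 0.261246 / (2 × 9.1 × 10^-10) = 143.54 million years.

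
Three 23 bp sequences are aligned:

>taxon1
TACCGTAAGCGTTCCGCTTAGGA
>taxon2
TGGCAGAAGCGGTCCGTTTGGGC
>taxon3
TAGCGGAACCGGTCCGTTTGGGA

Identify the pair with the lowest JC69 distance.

taxon2 and taxon3

taxon1–taxon2: 8/23 differ, p = 0.348, d = 0.467.
taxon1–taxon3: 6/23 differ, p = 0.261, d = 0.321.
taxon2–taxon3: 4/23 differ, p = 0.174, d = 0.198.
The smallest distance is between taxon2 and taxon3.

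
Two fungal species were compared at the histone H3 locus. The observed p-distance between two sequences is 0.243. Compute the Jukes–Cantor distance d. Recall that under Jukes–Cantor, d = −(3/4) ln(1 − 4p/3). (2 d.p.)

d = −(3/4) ln(1 − 4p/3) = −0.75 ln(1 − 0.324) = −0.75 ln(0.676)
  = −0.75 × (-0.391562) = 0.293672 substitutions/site.

0.29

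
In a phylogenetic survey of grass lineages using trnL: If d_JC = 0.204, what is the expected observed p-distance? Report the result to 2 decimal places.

0.18

p = (3/4)(1 − e^(−4d/3)) = 0.75 × (1 − e^(-0.272)) = 0.75 × (1 − 0.761854) = 0.178610.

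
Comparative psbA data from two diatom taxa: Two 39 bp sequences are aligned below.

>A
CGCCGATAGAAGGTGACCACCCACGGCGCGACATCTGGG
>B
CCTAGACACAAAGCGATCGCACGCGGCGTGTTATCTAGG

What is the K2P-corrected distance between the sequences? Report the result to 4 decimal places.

0.5863

Of 39 sites, 10 differences are transitions and 5 are transversions, so P = 10/39 ≈ 0.25641 and Q = 5/39 ≈ 0.128205.
Under the Kimura two-parameter model, d = −½ ln(1 − 2P − Q) − ¼ ln(1 − 2Q).
1 − 2P − Q = 0.358975, giving −½ ln(0.358975) = 0.512251.
1 − 2Q = 0.74359, giving −¼ ln(0.74359) = 0.074066.
d = 0.512251 + 0.074066 = 0.586317.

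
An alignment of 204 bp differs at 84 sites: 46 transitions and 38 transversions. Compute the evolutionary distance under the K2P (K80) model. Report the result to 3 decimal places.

0.624

P = 46/204 ≈ 0.22549 and Q = 38/204 ≈ 0.186275.
Under the Kimura two-parameter model, d = −½ ln(1 − 2P − Q) − ¼ ln(1 − 2Q).
1 − 2P − Q = 0.362745, giving −½ ln(0.362745) = 0.507028.
1 − 2Q = 0.62745, giving −¼ ln(0.62745) = 0.116523.
d = 0.507028 + 0.116523 = 0.623551.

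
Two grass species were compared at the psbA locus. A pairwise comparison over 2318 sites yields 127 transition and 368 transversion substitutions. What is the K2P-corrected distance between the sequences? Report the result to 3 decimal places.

0.252

P = 127/2318 ≈ 0.054789 and Q = 368/2318 ≈ 0.158758.
Under the Kimura two-parameter model, d = −½ ln(1 − 2P − Q) − ¼ ln(1 − 2Q).
1 − 2P − Q = 0.731664, giving −½ ln(0.731664) = 0.156217.
1 − 2Q = 0.682484, giving −¼ ln(0.682484) = 0.095504.
d = 0.156217 + 0.095504 = 0.251721.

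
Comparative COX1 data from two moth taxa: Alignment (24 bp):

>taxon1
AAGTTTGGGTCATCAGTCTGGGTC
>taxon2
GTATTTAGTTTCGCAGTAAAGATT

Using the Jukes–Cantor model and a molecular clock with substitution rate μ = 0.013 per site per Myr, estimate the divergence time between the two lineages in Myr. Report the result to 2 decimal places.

The sequences differ at 13 of 24 sites, so p = 13/24 ≈ 0.541667.
d = −(3/4) ln(1 − 4p/3) = −0.75 ln(1 − 0.722223) = −0.75 ln(0.277777)
  = −0.75 × (-1.280937) = 0.960703 substitutions/site.
Under a molecular clock d = 2μt, so t = d/(2μ) = 0.960703 / (2 × 0.013) = 36.95 Myr.

36.95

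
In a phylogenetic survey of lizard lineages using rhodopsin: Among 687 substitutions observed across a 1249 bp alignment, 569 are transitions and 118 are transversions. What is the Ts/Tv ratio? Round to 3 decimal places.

R = 569/118 = 4.822033… ≈ 4.822 (to 3 d.p.).

4.822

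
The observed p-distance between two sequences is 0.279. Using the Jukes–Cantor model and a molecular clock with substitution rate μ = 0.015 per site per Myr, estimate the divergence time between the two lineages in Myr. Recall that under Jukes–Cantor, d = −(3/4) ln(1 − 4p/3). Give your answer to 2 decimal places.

11.63

d = −(3/4) ln(1 − 4p/3) = −0.75 ln(1 − 0.372) = −0.75 ln(0.628)
  = −0.75 × (-0.465215) = 0.348911 substitutions/site.
Under a molecular clock d = 2μt, so t = d/(2μ) = 0.348911 / (2 × 0.015) = 11.63 Myr.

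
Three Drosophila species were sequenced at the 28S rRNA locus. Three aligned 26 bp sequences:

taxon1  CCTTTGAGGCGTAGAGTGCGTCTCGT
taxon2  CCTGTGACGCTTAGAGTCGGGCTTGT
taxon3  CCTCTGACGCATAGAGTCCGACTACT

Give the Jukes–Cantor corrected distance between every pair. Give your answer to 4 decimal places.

d(taxon1,taxon2) = 0.3335, d(taxon1,taxon3) = 0.3335, d(taxon2,taxon3) = 0.2758

taxon1–taxon2: 7/26 sites differ → p ≈ 0.269231, d = −0.75 ln(1 − 0.358975) = 0.333515 ≈ 0.3335.
taxon1–taxon3: 7/26 sites differ → p ≈ 0.269231, d = −0.75 ln(1 − 0.358975) = 0.333515 ≈ 0.3335.
taxon2–taxon3: 6/26 sites differ → p ≈ 0.230769, d = −0.75 ln(1 − 0.307692) = 0.275793 ≈ 0.2758.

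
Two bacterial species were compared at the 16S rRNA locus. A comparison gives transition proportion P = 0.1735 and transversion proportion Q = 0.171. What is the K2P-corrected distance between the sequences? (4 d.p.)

0.4695

Under the Kimura two-parameter model, d = −½ ln(1 − 2P − Q) − ¼ ln(1 − 2Q).
1 − 2P − Q = 0.482, giving −½ ln(0.482) = 0.364906.
1 − 2Q = 0.658, giving −¼ ln(0.658) = 0.104638.
d = 0.364906 + 0.104638 = 0.469544.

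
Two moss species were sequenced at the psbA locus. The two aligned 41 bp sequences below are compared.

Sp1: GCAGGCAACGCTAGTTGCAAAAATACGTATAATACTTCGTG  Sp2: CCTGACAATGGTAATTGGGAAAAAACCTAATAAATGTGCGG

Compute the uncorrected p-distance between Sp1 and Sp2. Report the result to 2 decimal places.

The sequences differ at 18 of 41 positions.
p = 18/41 = 0.439024… ≈ 0.44 (to 2 d.p.).

0.44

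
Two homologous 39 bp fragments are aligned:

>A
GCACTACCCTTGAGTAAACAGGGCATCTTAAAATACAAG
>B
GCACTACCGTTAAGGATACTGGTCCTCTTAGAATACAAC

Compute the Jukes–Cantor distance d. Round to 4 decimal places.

The sequences differ at 9 of 39 sites (9, 12, 15, 17, 20, 23, 25, 31, 39), so p = 9/39 ≈ 0.230769.
d = −(3/4) ln(1 − 4p/3) = −0.75 ln(1 − 0.307692) = −0.75 ln(0.692308)
  = −0.75 × (-0.367724) = 0.275793 substitutions/site.

0.2758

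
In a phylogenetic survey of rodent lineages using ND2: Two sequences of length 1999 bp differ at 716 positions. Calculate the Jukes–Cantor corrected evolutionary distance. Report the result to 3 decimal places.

0.487

p = 716/1999 ≈ 0.358179.
d = −(3/4) ln(1 − 4p/3) = −0.75 ln(1 − 0.477572) = −0.75 ln(0.522428)
  = −0.75 × (-0.649268) = 0.486951 substitutions/site.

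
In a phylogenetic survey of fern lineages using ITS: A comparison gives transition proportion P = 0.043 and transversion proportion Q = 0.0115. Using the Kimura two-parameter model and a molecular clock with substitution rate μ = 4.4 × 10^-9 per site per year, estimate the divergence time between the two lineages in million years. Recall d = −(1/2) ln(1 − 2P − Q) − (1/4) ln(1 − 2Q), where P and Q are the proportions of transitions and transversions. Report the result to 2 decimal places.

6.49

Under the Kimura two-parameter model, d = −½ ln(1 − 2P − Q) − ¼ ln(1 − 2Q).
1 − 2P − Q = 0.9025, giving −½ ln(0.9025) = 0.051293.
1 − 2Q = 0.977, giving −¼ ln(0.977) = 0.005817.
d = 0.051293 + 0.005817 = 0.057110.
Under a molecular clock d = 2μt, so t = d/(2μ) = 0.057110 / (2 × 4.4 × 10^-9) = 6.49 million years.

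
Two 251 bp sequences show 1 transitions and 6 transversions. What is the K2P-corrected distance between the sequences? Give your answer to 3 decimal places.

0.028

P = 1/251 ≈ 0.003984 and Q = 6/251 ≈ 0.023904.
Under the Kimura two-parameter model, d = −½ ln(1 − 2P − Q) − ¼ ln(1 − 2Q).
1 − 2P − Q = 0.968128, giving −½ ln(0.968128) = 0.016195.
1 − 2Q = 0.952192, giving −¼ ln(0.952192) = 0.012247.
d = 0.016195 + 0.012247 = 0.028442.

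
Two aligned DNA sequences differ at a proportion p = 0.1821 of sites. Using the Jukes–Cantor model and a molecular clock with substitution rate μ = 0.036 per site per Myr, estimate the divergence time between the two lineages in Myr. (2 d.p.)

2.90

d = −(3/4) ln(1 − 4p/3) = −0.75 ln(1 − 0.2428) = −0.75 ln(0.7572)
  = −0.75 × (-0.278128) = 0.208596 substitutions/site.
Under a molecular clock d = 2μt, so t = d/(2μ) = 0.208596 / (2 × 0.036) = 2.90 Myr.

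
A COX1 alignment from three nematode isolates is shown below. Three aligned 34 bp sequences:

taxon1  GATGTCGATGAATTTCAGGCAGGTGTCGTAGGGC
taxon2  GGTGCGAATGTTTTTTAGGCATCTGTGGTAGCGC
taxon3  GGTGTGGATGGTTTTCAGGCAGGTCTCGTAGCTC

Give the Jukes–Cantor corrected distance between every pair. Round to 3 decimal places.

d(taxon1,taxon2) = 0.423, d(taxon1,taxon3) = 0.241, d(taxon2,taxon3) = 0.326

taxon1–taxon2: 11/34 sites differ → p ≈ 0.323529, d = −0.75 ln(1 − 0.431372) = 0.423397 ≈ 0.423.
taxon1–taxon3: 7/34 sites differ → p ≈ 0.205882, d = −0.75 ln(1 − 0.274509) = 0.240680 ≈ 0.241.
taxon2–taxon3: 9/34 sites differ → p ≈ 0.264706, d = −0.75 ln(1 − 0.352941) = 0.326488 ≈ 0.326.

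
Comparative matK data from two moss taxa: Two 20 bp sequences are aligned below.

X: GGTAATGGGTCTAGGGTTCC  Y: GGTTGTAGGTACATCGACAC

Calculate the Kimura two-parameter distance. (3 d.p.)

Of 20 sites, 4 differences are transitions and 6 are transversions, so P = 4/20 = 0.2 and Q = 6/20 = 0.3.
Under the Kimura two-parameter model, d = −½ ln(1 − 2P − Q) − ¼ ln(1 − 2Q).
1 − 2P − Q = 0.3, giving −½ ln(0.3) = 0.601986.
1 − 2Q = 0.4, giving −¼ ln(0.4) = 0.229073.
d = 0.601986 + 0.229073 = 0.831059.

0.831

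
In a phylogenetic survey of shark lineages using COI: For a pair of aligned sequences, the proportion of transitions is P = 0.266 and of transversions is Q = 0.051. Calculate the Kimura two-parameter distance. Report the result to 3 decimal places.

Under the Kimura two-parameter model, d = −½ ln(1 − 2P − Q) − ¼ ln(1 − 2Q).
1 − 2P − Q = 0.417, giving −½ ln(0.417) = 0.437335.
1 − 2Q = 0.898, giving −¼ ln(0.898) = 0.026896.
d = 0.437335 + 0.026896 = 0.464231.

0.464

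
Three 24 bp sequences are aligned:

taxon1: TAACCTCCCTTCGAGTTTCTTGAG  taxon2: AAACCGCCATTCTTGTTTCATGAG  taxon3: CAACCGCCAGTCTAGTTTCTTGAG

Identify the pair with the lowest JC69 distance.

taxon1–taxon2: 6/24 differ, p = 0.250, d = 0.304.
taxon1–taxon3: 5/24 differ, p = 0.208, d = 0.244.
taxon2–taxon3: 4/24 differ, p = 0.167, d = 0.188.
The smallest distance is between taxon2 and taxon3.

taxon2 and taxon3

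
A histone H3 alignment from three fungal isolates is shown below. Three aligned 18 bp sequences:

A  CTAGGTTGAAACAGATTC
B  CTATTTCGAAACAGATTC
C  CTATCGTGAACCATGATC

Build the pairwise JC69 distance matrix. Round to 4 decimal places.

A–B: 3/18 sites differ → p ≈ 0.166667, d = −0.75 ln(1 − 0.222223) = 0.188487 ≈ 0.1885.
A–C: 7/18 sites differ → p ≈ 0.388889, d = −0.75 ln(1 − 0.518519) = 0.548166 ≈ 0.5482.
B–C: 7/18 sites differ → p ≈ 0.388889, d = −0.75 ln(1 − 0.518519) = 0.548166 ≈ 0.5482.

d(A,B) = 0.1885, d(A,C) = 0.5482, d(B,C) = 0.5482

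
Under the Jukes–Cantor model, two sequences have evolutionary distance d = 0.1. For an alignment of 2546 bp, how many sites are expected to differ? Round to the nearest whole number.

238

Invert JC69: p = (3/4)(1 − e^(−4d/3)) = 0.75 × (1 − e^(-0.133333)) = 0.75 × (1 − 0.875174) = 0.093620.
Expected differing sites = pL ≈ 0.093620 × 2546 = 238.35652 ≈ 238.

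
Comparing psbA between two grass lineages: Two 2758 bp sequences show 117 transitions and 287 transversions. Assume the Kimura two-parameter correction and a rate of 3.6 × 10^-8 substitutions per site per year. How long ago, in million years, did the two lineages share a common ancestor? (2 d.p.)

P = 117/2758 ≈ 0.042422 and Q = 287/2758 ≈ 0.104061.
Under the Kimura two-parameter model, d = −½ ln(1 − 2P − Q) − ¼ ln(1 − 2Q).
1 − 2P − Q = 0.811095, giving −½ ln(0.811095) = 0.104685.
1 − 2Q = 0.791878, giving −¼ ln(0.791878) = 0.058337.
d = 0.104685 + 0.058337 = 0.163022.
Under a molecular clock d = 2μt, so t = d/(2μ) = 0.163022 / (2 × 3.6 × 10^-8) = 2.26 million years.

2.26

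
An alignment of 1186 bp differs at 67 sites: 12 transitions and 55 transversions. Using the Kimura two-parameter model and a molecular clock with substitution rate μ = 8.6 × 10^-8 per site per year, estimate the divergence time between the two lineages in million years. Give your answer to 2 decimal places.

0.34

P = 12/1186 ≈ 0.010118 and Q = 55/1186 ≈ 0.046374.
Under the Kimura two-parameter model, d = −½ ln(1 − 2P − Q) − ¼ ln(1 − 2Q).
1 − 2P − Q = 0.93339, giving −½ ln(0.93339) = 0.034466.
1 − 2Q = 0.907252, giving −¼ ln(0.907252) = 0.024334.
d = 0.034466 + 0.024334 = 0.058800.
Under a molecular clock d = 2μt, so t = d/(2μ) = 0.058800 / (2 × 8.6 × 10^-8) = 0.34 million years.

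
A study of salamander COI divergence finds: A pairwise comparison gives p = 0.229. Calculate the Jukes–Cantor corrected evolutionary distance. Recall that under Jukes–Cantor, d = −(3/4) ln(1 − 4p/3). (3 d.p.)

0.273

d = −(3/4) ln(1 − 4p/3) = −0.75 ln(1 − 0.305333) = −0.75 ln(0.694667)
  = −0.75 × (-0.364323) = 0.273242 substitutions/site.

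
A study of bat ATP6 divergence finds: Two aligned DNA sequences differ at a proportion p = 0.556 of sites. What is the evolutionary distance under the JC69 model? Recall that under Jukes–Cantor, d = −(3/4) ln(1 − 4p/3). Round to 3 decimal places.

1.014

d = −(3/4) ln(1 − 4p/3) = −0.75 ln(1 − 0.741333) = −0.75 ln(0.258667)
  = −0.75 × (-1.352214) = 1.014161 substitutions/site.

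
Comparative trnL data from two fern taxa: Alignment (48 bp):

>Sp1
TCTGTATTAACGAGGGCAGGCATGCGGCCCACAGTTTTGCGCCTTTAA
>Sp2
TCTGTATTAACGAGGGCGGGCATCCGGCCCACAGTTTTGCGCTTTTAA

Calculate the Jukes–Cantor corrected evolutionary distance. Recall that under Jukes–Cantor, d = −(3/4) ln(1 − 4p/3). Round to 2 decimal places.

The sequences differ at 3 of 48 sites (18, 24, 43), so p = 3/48 = 0.0625.
d = −(3/4) ln(1 − 4p/3) = −0.75 ln(1 − 0.083333) = −0.75 ln(0.916667)
  = −0.75 × (-0.087011) = 0.065258 substitutions/site.

0.07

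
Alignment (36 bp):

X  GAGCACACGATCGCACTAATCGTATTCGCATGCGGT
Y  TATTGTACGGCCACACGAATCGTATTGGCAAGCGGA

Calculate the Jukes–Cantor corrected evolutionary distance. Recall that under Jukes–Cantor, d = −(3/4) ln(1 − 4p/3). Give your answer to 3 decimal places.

The sequences differ at 12 of 36 sites, so p = 12/36 ≈ 0.333333.
d = −(3/4) ln(1 − 4p/3) = −0.75 ln(1 − 0.444444) = −0.75 ln(0.555556)
  = −0.75 × (-0.587786) = 0.440840 substitutions/site.

0.441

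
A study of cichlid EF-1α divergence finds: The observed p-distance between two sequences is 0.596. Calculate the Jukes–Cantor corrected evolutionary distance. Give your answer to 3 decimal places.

d = −(3/4) ln(1 − 4p/3) = −0.75 ln(1 − 0.794667) = −0.75 ln(0.205333)
  = −0.75 × (-1.583122) = 1.187342 substitutions/site.

1.187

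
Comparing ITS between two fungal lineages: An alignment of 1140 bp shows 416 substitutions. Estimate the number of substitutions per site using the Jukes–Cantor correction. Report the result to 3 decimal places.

p = 416/1140 ≈ 0.364912.
d = −(3/4) ln(1 − 4p/3) = −0.75 ln(1 − 0.486549) = −0.75 ln(0.513451)
  = −0.75 × (-0.666601) = 0.499951 substitutions/site.

0.500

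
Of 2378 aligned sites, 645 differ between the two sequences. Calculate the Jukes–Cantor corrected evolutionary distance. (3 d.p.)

0.337

p = 645/2378 ≈ 0.271236.
d = −(3/4) ln(1 − 4p/3) = −0.75 ln(1 − 0.361648) = −0.75 ln(0.638352)
  = −0.75 × (-0.448865) = 0.336649 substitutions/site.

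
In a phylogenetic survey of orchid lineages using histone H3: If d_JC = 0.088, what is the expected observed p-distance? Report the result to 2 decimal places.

p = (3/4)(1 − e^(−4d/3)) = 0.75 × (1 − e^(-0.117333)) = 0.75 × (1 − 0.889289) = 0.083033.

0.08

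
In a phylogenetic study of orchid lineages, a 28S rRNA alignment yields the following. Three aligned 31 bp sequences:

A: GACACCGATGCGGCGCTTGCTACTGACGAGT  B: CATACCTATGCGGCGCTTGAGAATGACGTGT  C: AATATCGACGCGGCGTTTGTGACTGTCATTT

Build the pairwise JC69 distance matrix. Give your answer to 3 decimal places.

A–B: 7/31 sites differ → p ≈ 0.225806, d = −0.75 ln(1 − 0.301075) = 0.268659 ≈ 0.269.
A–C: 11/31 sites differ → p ≈ 0.354839, d = −0.75 ln(1 − 0.473119) = 0.480585 ≈ 0.481.
B–C: 10/31 sites differ → p ≈ 0.322581, d = −0.75 ln(1 − 0.430108) = 0.421731 ≈ 0.422.

d(A,B) = 0.269, d(A,C) = 0.481, d(B,C) = 0.422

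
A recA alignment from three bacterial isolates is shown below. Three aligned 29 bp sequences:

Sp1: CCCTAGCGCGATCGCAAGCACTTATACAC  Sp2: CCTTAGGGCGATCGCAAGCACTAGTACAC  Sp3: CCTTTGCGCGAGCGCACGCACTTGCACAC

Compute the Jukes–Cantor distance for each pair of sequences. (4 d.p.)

Sp1–Sp2: 4/29 sites differ → p ≈ 0.137931, d = −0.75 ln(1 − 0.183908) = 0.152421 ≈ 0.1524.
Sp1–Sp3: 6/29 sites differ → p ≈ 0.206897, d = −0.75 ln(1 − 0.275863) = 0.242081 ≈ 0.2421.
Sp2–Sp3: 6/29 sites differ → p ≈ 0.206897, d = −0.75 ln(1 − 0.275863) = 0.242081 ≈ 0.2421.

d(Sp1,Sp2) = 0.1524, d(Sp1,Sp3) = 0.2421, d(Sp2,Sp3) = 0.2421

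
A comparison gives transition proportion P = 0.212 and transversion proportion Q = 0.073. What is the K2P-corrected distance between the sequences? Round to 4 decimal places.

0.3830

Under the Kimura two-parameter model, d = −½ ln(1 − 2P − Q) − ¼ ln(1 − 2Q).
1 − 2P − Q = 0.503, giving −½ ln(0.503) = 0.343583.
1 − 2Q = 0.854, giving −¼ ln(0.854) = 0.039456.
d = 0.343583 + 0.039456 = 0.383039.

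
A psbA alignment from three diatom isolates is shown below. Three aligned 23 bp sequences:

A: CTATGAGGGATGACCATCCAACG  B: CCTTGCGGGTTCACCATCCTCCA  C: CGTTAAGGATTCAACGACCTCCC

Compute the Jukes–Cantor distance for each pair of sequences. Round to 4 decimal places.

A–B: 8/23 sites differ → p ≈ 0.347826, d = −0.75 ln(1 − 0.463768) = 0.467391 ≈ 0.4674.
A–C: 12/23 sites differ → p ≈ 0.521739, d = −0.75 ln(1 − 0.695652) = 0.892188 ≈ 0.8922.
B–C: 8/23 sites differ → p ≈ 0.347826, d = −0.75 ln(1 − 0.463768) = 0.467391 ≈ 0.4674.

d(A,B) = 0.4674, d(A,C) = 0.8922, d(B,C) = 0.4674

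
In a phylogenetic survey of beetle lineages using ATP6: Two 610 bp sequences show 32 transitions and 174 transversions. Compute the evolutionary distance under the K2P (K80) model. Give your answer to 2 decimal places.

P = 32/610 ≈ 0.052459 and Q = 174/610 ≈ 0.285246.
Under the Kimura two-parameter model, d = −½ ln(1 − 2P − Q) − ¼ ln(1 − 2Q).
1 − 2P − Q = 0.609836, giving −½ ln(0.609836) = 0.247283.
1 − 2Q = 0.429508, giving −¼ ln(0.429508) = 0.211279.
d = 0.247283 + 0.211279 = 0.458562.

0.46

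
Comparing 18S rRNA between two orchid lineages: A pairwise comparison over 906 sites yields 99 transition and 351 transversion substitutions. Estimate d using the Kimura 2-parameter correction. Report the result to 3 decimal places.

P = 99/906 ≈ 0.109272 and Q = 351/906 ≈ 0.387417.
Under the Kimura two-parameter model, d = −½ ln(1 − 2P − Q) − ¼ ln(1 − 2Q).
1 − 2P − Q = 0.394039, giving −½ ln(0.394039) = 0.465653.
1 − 2Q = 0.225166, giving −¼ ln(0.225166) = 0.372729.
d = 0.465653 + 0.372729 = 0.838382.

0.838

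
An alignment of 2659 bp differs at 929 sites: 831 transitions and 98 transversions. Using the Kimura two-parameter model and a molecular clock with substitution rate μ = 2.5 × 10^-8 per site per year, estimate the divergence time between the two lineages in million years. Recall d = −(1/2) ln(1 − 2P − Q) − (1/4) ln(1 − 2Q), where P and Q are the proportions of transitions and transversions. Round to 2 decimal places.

11.23

P = 831/2659 ≈ 0.312524 and Q = 98/2659 ≈ 0.036856.
Under the Kimura two-parameter model, d = −½ ln(1 − 2P − Q) − ¼ ln(1 − 2Q).
1 − 2P − Q = 0.338096, giving −½ ln(0.338096) = 0.542213.
1 − 2Q = 0.926288, giving −¼ ln(0.926288) = 0.019143.
d = 0.542213 + 0.019143 = 0.561356.
Under a molecular clock d = 2μt, so t = d/(2μ) = 0.561356 / (2 × 2.5 × 10^-8) = 11.23 million years.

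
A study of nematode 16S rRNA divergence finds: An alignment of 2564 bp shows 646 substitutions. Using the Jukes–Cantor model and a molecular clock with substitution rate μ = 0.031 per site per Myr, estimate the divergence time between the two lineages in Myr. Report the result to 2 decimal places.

p = 646/2564 ≈ 0.25195.
d = −(3/4) ln(1 − 4p/3) = −0.75 ln(1 − 0.335933) = −0.75 ln(0.664067)
  = −0.75 × (-0.409372) = 0.307029 substitutions/site.
Under a molecular clock d = 2μt, so t = d/(2μ) = 0.307029 / (2 × 0.031) = 4.95 Myr.

4.95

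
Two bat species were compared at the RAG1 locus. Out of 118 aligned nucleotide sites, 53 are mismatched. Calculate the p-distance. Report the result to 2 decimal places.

p = 53/118 = 0.449152… ≈ 0.45 (to 2 d.p.).

0.45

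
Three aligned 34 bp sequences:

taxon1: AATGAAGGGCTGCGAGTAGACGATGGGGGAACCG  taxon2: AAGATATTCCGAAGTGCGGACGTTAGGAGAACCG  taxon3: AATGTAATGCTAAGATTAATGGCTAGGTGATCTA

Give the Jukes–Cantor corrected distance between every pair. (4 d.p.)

taxon1–taxon2: 15/34 sites differ → p ≈ 0.441176, d = −0.75 ln(1 − 0.588235) = 0.665477 ≈ 0.6655.
taxon1–taxon3: 15/34 sites differ → p ≈ 0.441176, d = −0.75 ln(1 − 0.588235) = 0.665477 ≈ 0.6655.
taxon2–taxon3: 17/34 sites differ → p = 0.5, d = −0.75 ln(1 − 0.666667) = 0.823960 ≈ 0.8240.

d(taxon1,taxon2) = 0.6655, d(taxon1,taxon3) = 0.6655, d(taxon2,taxon3) = 0.8240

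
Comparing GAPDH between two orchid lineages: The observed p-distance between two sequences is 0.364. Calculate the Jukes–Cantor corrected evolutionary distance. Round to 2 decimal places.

d = −(3/4) ln(1 − 4p/3) = −0.75 ln(1 − 0.485333) = −0.75 ln(0.514667)
  = −0.75 × (-0.664235) = 0.498176 substitutions/site.

0.50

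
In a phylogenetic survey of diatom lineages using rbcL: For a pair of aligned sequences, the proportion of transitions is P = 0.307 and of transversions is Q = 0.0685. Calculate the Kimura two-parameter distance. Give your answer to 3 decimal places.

0.610

Under the Kimura two-parameter model, d = −½ ln(1 − 2P − Q) − ¼ ln(1 − 2Q).
1 − 2P − Q = 0.3175, giving −½ ln(0.3175) = 0.573639.
1 − 2Q = 0.863, giving −¼ ln(0.863) = 0.036835.
d = 0.573639 + 0.036835 = 0.610474.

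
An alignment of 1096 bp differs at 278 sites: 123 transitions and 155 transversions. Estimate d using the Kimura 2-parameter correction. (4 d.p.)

P = 123/1096 ≈ 0.112226 and Q = 155/1096 ≈ 0.141423.
Under the Kimura two-parameter model, d = −½ ln(1 − 2P − Q) − ¼ ln(1 − 2Q).
1 − 2P − Q = 0.634125, giving −½ ln(0.634125) = 0.227755.
1 − 2Q = 0.717154, giving −¼ ln(0.717154) = 0.083116.
d = 0.227755 + 0.083116 = 0.310871.

0.3109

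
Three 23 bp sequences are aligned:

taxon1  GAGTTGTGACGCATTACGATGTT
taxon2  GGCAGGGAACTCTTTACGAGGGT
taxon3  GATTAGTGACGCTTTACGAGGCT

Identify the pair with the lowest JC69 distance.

taxon1–taxon2: 10/23 differ, p = 0.435, d = 0.650.
taxon1–taxon3: 5/23 differ, p = 0.217, d = 0.257.
taxon2–taxon3: 8/23 differ, p = 0.348, d = 0.467.
The smallest distance is between taxon1 and taxon3.

taxon1 and taxon3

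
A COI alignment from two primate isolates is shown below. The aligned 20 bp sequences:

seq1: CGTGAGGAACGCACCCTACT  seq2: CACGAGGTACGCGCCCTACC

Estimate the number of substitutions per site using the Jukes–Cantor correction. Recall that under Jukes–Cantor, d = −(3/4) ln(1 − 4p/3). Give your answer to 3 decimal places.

0.304

The sequences differ at 5 of 20 sites (2, 3, 8, 13, 20), so p = 5/20 = 0.25.
d = −(3/4) ln(1 − 4p/3) = −0.75 ln(1 − 0.333333) = −0.75 ln(0.666667)
  = −0.75 × (-0.405465) = 0.304099 substitutions/site.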